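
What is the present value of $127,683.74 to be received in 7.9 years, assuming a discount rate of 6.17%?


Present value formula: PV = FV / (1 + r)^t
PV = $127,683.74 / (1 + 0.0617)^7.9
PV = $127,683.74 / 1.6047758
PV = $79,564.85

PV = FV / (1 + r)^t = $79,564.85


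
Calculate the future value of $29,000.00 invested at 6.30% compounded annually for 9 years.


Compound interest formula: A = P(1 + r/n)^(nt)
A = $29,000.00 × (1 + 0.063/1)^(1 × 9)
Growth factor: (1 + 0.063/1)^9 = 1.733003
A = $29,000.00 × 1.733003
A = $50,257.09

A = P(1 + r/n)^(nt) = $50,257.09


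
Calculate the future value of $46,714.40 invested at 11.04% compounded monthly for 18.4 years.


Compound interest formula: A = P(1 + r/n)^(nt)
A = $46,714.40 × (1 + 0.1104/12)^(12 × 18.4)
Growth factor: (1 + 0.1104/12)^220.8 = 7.5539655
A = $46,714.40 × 7.5539655
A = $352,878.97

A = P(1 + r/n)^(nt) = $352,878.97


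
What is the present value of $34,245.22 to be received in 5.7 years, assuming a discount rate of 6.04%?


Present value formula: PV = FV / (1 + r)^t
PV = $34,245.22 / (1 + 0.0604)^5.7
PV = $34,245.22 / 1.396939
PV = $24,514.47

PV = FV / (1 + r)^t = $24,514.47


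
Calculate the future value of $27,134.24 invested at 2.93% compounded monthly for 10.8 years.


Compound interest formula: A = P(1 + r/n)^(nt)
A = $27,134.24 × (1 + 0.0293/12)^(12 × 10.8)
Growth factor: (1 + 0.0293/12)^129.6 = 1.371705
A = $27,134.24 × 1.371705
A = $37,220.17

A = P(1 + r/n)^(nt) = $37,220.17


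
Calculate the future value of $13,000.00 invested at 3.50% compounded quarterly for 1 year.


Compound interest formula: A = P(1 + r/n)^(nt)
A = $13,000.00 × (1 + 0.035/4)^(4 × 1)
Growth factor: (1 + 0.035/4)^4 = 1.035462
A = $13,000.00 × 1.035462
A = $13,461.01

A = P(1 + r/n)^(nt) = $13,461.01


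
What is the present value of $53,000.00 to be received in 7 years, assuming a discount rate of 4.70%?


Present value formula: PV = FV / (1 + r)^t
PV = $53,000.00 / (1 + 0.047)^7
PV = $53,000.00 / 1.3791985
PV = $38,428.12

PV = FV / (1 + r)^t = $38,428.12


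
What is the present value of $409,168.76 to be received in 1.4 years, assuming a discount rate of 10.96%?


Present value formula: PV = FV / (1 + r)^t
PV = $409,168.76 / (1 + 0.1096)^1.4
PV = $409,168.76 / 1.15673274
PV = $353,728.00

PV = FV / (1 + r)^t = $353,728.00


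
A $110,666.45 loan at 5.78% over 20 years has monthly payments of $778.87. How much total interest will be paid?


Total paid over the life of the loan = PMT × n.
Total paid = $778.87 × 240 = $186,928.80
Total interest = total paid − principal = $186,928.80 − $110,666.45 = $76,262.35

Total interest = (PMT × n) - PV = $76,262.35


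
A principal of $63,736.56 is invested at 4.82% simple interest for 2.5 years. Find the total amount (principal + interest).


Total amount formula: A = P(1 + rt) = P + P·r·t
Interest: I = P × r × t = $63,736.56 × 0.0482 × 2.5 = $7,680.26
A = P + I = $63,736.56 + $7,680.26 = $71,416.82

A = P + I = P(1 + rt) = $71,416.82


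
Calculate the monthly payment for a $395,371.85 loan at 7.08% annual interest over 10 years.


Loan payment formula: PMT = PV × r / (1 − (1 + r)^(−n))
Monthly rate r = 0.0708/12 = 0.0059, n = 120 months
Denominator: 1 − (1 + 0.0708/12)^(−120) = 0.506346
PMT = $395,371.85 × (0.0708/12) / 0.506346
PMT = $4,606.92 per month

PMT = PV × r / (1-(1+r)^(-n)) = $4,606.92/month


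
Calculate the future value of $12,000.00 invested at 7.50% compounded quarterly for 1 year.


Compound interest formula: A = P(1 + r/n)^(nt)
A = $12,000.00 × (1 + 0.075/4)^(4 × 1)
Growth factor: (1 + 0.075/4)^4 = 1.077136
A = $12,000.00 × 1.077136
A = $12,925.63

A = P(1 + r/n)^(nt) = $12,925.63


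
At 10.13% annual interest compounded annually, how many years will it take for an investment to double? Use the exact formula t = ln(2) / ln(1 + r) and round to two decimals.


Doubling condition: (1 + r)^t = 2
Take ln of both sides: t × ln(1 + r) = ln(2)
t = ln(2) / ln(1 + r)
t = 0.693147 / 0.096491
t = 7.18

t = ln(2) / ln(1 + r) = 7.18 years


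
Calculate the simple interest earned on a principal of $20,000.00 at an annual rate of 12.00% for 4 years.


Simple interest formula: I = P × r × t
I = $20,000.00 × 0.12 × 4
I = $9,600.00

I = P × r × t = $9,600.00


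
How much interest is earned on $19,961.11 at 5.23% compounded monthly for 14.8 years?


Compound interest earned = final amount − principal.
A = P(1 + r/n)^(nt) = $19,961.11 × (1 + 0.0523/12)^(12 × 14.8) = $43,213.11
Interest = A − P = $43,213.11 − $19,961.11 = $23,252.00

Interest = A - P = $23,252.00


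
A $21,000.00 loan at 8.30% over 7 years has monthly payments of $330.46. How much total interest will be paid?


Total paid over the life of the loan = PMT × n.
Total paid = $330.46 × 84 = $27,758.64
Total interest = total paid − principal = $27,758.64 − $21,000.00 = $6,758.64

Total interest = (PMT × n) - PV = $6,758.64


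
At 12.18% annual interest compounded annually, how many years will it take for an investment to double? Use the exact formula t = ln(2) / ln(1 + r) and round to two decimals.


Doubling condition: (1 + r)^t = 2
Take ln of both sides: t × ln(1 + r) = ln(2)
t = ln(2) / ln(1 + r)
t = 0.693147 / 0.114935
t = 6.03

t = ln(2) / ln(1 + r) = 6.03 years


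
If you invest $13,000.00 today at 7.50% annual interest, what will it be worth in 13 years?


Future value formula: FV = PV × (1 + r)^t
FV = $13,000.00 × (1 + 0.075)^13
FV = $13,000.00 × 2.560413
FV = $33,285.37

FV = PV × (1 + r)^t = $33,285.37


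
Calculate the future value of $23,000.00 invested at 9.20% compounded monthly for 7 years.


Compound interest formula: A = P(1 + r/n)^(nt)
A = $23,000.00 × (1 + 0.092/12)^(12 × 7)
Growth factor: (1 + 0.092/12)^84 = 1.899411
A = $23,000.00 × 1.899411
A = $43,686.45

A = P(1 + r/n)^(nt) = $43,686.45


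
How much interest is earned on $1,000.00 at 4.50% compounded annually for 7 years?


Compound interest earned = final amount − principal.
A = P(1 + r/n)^(nt) = $1,000.00 × (1 + 0.045/1)^(1 × 7) = $1,360.86
Interest = A − P = $1,360.86 − $1,000.00 = $360.86

Interest = A - P = $360.86


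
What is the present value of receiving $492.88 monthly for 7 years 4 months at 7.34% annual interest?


Present value of an ordinary annuity: PV = PMT × (1 − (1 + r)^(−n)) / r
Monthly rate r = 0.0734/12 ≈ 0.00611667, n = 88
PV = $492.88 × (1 − (1 + 0.0734/12)^(−88)) / (0.0734/12)
PV = $492.88 × 67.893663
PV = $33,463.43

PV = PMT × (1-(1+r)^(-n))/r = $33,463.43


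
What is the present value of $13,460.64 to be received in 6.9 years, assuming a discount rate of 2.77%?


Present value formula: PV = FV / (1 + r)^t
PV = $13,460.64 / (1 + 0.0277)^6.9
PV = $13,460.64 / 1.207474
PV = $11,147.77

PV = FV / (1 + r)^t = $11,147.77


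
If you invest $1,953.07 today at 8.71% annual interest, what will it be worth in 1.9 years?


Future value formula: FV = PV × (1 + r)^t
FV = $1,953.07 × (1 + 0.0871)^1.9
FV = $1,953.07 × 1.171958
FV = $2,288.92

FV = PV × (1 + r)^t = $2,288.92


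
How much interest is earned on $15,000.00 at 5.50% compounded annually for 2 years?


Compound interest earned = final amount − principal.
A = P(1 + r/n)^(nt) = $15,000.00 × (1 + 0.055/1)^(1 × 2) = $16,695.38
Interest = A − P = $16,695.38 − $15,000.00 = $1,695.38

Interest = A - P = $1,695.38


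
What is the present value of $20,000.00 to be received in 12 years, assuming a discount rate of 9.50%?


Present value formula: PV = FV / (1 + r)^t
PV = $20,000.00 / (1 + 0.095)^12
PV = $20,000.00 / 2.9714569
PV = $6,730.71

PV = FV / (1 + r)^t = $6,730.71


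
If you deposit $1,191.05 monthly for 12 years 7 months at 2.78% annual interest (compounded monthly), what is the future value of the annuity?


Future value of an ordinary annuity: FV = PMT × ((1 + r)^n − 1) / r
Monthly rate r = 0.0278/12 ≈ 0.00231667, n = 151
FV = $1,191.05 × ((1 + 0.0278/12)^151 − 1) / (0.0278/12)
FV = $1,191.05 × 180.532448
FV = $215,023.17

FV = PMT × ((1+r)^n - 1)/r = $215,023.17


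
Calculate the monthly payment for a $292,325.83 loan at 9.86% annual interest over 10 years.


Loan payment formula: PMT = PV × r / (1 − (1 + r)^(−n))
Monthly rate r = 0.0986/12 ≈ 0.00821667, n = 120 months
Denominator: 1 − (1 + 0.0986/12)^(−120) = 0.625428
PMT = $292,325.83 × (0.0986/12) / 0.625428
PMT = $3,840.48 per month

PMT = PV × r / (1-(1+r)^(-n)) = $3,840.48/month


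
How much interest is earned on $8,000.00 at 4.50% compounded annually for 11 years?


Compound interest earned = final amount − principal.
A = P(1 + r/n)^(nt) = $8,000.00 × (1 + 0.045/1)^(1 × 11) = $12,982.82
Interest = A − P = $12,982.82 − $8,000.00 = $4,982.82

Interest = A - P = $4,982.82


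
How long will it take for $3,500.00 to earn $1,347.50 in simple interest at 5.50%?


Rearrange the simple interest formula for t:
I = P × r × t  ⇒  t = I / (P × r)
t = $1,347.50 / ($3,500.00 × 0.055)
t = 7

t = I/(P×r) = 7 years


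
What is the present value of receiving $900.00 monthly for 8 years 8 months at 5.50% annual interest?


Present value of an ordinary annuity: PV = PMT × (1 − (1 + r)^(−n)) / r
Monthly rate r = 0.055/12 ≈ 0.00458333, n = 104
PV = $900.00 × (1 − (1 + 0.055/12)^(−104)) / (0.055/12)
PV = $900.00 × 82.576159
PV = $74,318.54

PV = PMT × (1-(1+r)^(-n))/r = $74,318.54


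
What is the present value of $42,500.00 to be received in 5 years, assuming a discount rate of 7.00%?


Present value formula: PV = FV / (1 + r)^t
PV = $42,500.00 / (1 + 0.07)^5
PV = $42,500.00 / 1.402552
PV = $30,301.91

PV = FV / (1 + r)^t = $30,301.91


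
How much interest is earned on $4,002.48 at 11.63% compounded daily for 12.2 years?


Compound interest earned = final amount − principal.
A = P(1 + r/n)^(nt) = $4,002.48 × (1 + 0.1163/365)^(365 × 12.2) = $16,536.14
Interest = A − P = $16,536.14 − $4,002.48 = $12,533.66

Interest = A - P = $12,533.66


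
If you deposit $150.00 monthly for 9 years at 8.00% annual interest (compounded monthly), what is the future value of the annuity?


Future value of an ordinary annuity: FV = PMT × ((1 + r)^n − 1) / r
Monthly rate r = 0.08/12 ≈ 0.00666667, n = 108
FV = $150.00 × ((1 + 0.08/12)^108 − 1) / (0.08/12)
FV = $150.00 × 157.429535
FV = $23,614.43

FV = PMT × ((1+r)^n - 1)/r = $23,614.43


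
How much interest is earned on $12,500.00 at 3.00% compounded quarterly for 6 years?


Compound interest earned = final amount − principal.
A = P(1 + r/n)^(nt) = $12,500.00 × (1 + 0.03/4)^(4 × 6) = $14,955.17
Interest = A − P = $14,955.17 − $12,500.00 = $2,455.17

Interest = A - P = $2,455.17


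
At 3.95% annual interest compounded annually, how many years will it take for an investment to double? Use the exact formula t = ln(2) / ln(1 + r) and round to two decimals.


Doubling condition: (1 + r)^t = 2
Take ln of both sides: t × ln(1 + r) = ln(2)
t = ln(2) / ln(1 + r)
t = 0.693147 / 0.038740
t = 17.89

t = ln(2) / ln(1 + r) = 17.89 years


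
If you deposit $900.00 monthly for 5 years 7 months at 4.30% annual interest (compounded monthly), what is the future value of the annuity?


Future value of an ordinary annuity: FV = PMT × ((1 + r)^n − 1) / r
Monthly rate r = 0.043/12 ≈ 0.00358333, n = 67
FV = $900.00 × ((1 + 0.043/12)^67 − 1) / (0.043/12)
FV = $900.00 × 75.574783
FV = $68,017.30

FV = PMT × ((1+r)^n - 1)/r = $68,017.30


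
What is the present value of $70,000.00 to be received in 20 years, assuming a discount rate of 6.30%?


Present value formula: PV = FV / (1 + r)^t
PV = $70,000.00 / (1 + 0.063)^20
PV = $70,000.00 / 3.393636
PV = $20,626.84

PV = FV / (1 + r)^t = $20,626.84


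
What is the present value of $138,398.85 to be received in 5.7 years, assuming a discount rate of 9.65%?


Present value formula: PV = FV / (1 + r)^t
PV = $138,398.85 / (1 + 0.0965)^5.7
PV = $138,398.85 / 1.6906325
PV = $81,862.17

PV = FV / (1 + r)^t = $81,862.17


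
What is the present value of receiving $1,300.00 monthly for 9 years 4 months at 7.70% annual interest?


Present value of an ordinary annuity: PV = PMT × (1 − (1 + r)^(−n)) / r
Monthly rate r = 0.077/12 ≈ 0.00641667, n = 112
PV = $1,300.00 × (1 − (1 + 0.077/12)^(−112)) / (0.077/12)
PV = $1,300.00 × 79.710856
PV = $103,624.11

PV = PMT × (1-(1+r)^(-n))/r = $103,624.11


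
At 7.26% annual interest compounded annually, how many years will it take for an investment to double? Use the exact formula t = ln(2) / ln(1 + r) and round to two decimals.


Doubling condition: (1 + r)^t = 2
Take ln of both sides: t × ln(1 + r) = ln(2)
t = ln(2) / ln(1 + r)
t = 0.693147 / 0.070086
t = 9.89

t = ln(2) / ln(1 + r) = 9.89 years


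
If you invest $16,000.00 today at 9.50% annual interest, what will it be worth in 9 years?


Future value formula: FV = PV × (1 + r)^t
FV = $16,000.00 × (1 + 0.095)^9
FV = $16,000.00 × 2.263222
FV = $36,211.55

FV = PV × (1 + r)^t = $36,211.55


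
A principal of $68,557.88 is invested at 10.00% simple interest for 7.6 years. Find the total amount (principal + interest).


Total amount formula: A = P(1 + rt) = P + P·r·t
Interest: I = P × r × t = $68,557.88 × 0.1 × 7.6 = $52,103.99
A = P + I = $68,557.88 + $52,103.99 = $120,661.87

A = P + I = P(1 + rt) = $120,661.87


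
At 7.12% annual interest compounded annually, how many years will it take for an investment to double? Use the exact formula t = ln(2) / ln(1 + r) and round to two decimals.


Doubling condition: (1 + r)^t = 2
Take ln of both sides: t × ln(1 + r) = ln(2)
t = ln(2) / ln(1 + r)
t = 0.693147 / 0.068780
t = 10.08

t = ln(2) / ln(1 + r) = 10.08 years


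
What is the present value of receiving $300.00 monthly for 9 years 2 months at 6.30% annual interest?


Present value of an ordinary annuity: PV = PMT × (1 − (1 + r)^(−n)) / r
Monthly rate r = 0.063/12 = 0.00525, n = 110
PV = $300.00 × (1 − (1 + 0.063/12)^(−110)) / (0.063/12)
PV = $300.00 × 83.400298
PV = $25,020.09

PV = PMT × (1-(1+r)^(-n))/r = $25,020.09


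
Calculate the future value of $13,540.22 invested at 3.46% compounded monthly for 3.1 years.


Compound interest formula: A = P(1 + r/n)^(nt)
A = $13,540.22 × (1 + 0.0346/12)^(12 × 3.1)
Growth factor: (1 + 0.0346/12)^37.2 = 1.113052
A = $13,540.22 × 1.113052
A = $15,070.97

A = P(1 + r/n)^(nt) = $15,070.97


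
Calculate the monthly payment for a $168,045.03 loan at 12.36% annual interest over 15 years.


Loan payment formula: PMT = PV × r / (1 − (1 + r)^(−n))
Monthly rate r = 0.1236/12 = 0.0103, n = 180 months
Denominator: 1 − (1 + 0.1236/12)^(−180) = 0.841898
PMT = $168,045.03 × (0.1236/12) / 0.841898
PMT = $2,055.91 per month

PMT = PV × r / (1-(1+r)^(-n)) = $2,055.91/month


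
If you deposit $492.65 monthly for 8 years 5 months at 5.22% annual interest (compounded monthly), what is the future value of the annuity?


Future value of an ordinary annuity: FV = PMT × ((1 + r)^n − 1) / r
Monthly rate r = 0.0522/12 = 0.00435, n = 101
FV = $492.65 × ((1 + 0.0522/12)^101 − 1) / (0.0522/12)
FV = $492.65 × 126.487470
FV = $62,314.05

FV = PMT × ((1+r)^n - 1)/r = $62,314.05


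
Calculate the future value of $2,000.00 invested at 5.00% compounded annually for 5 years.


Compound interest formula: A = P(1 + r/n)^(nt)
A = $2,000.00 × (1 + 0.05/1)^(1 × 5)
Growth factor: (1 + 0.05/1)^5 = 1.276282
A = $2,000.00 × 1.276282
A = $2,552.56

A = P(1 + r/n)^(nt) = $2,552.56


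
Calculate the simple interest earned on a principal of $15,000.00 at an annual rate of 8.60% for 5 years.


Simple interest formula: I = P × r × t
I = $15,000.00 × 0.086 × 5
I = $6,450.00

I = P × r × t = $6,450.00


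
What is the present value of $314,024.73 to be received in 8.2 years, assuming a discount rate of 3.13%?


Present value formula: PV = FV / (1 + r)^t
PV = $314,024.73 / (1 + 0.0313)^8.2
PV = $314,024.73 / 1.28752937
PV = $243,897.14

PV = FV / (1 + r)^t = $243,897.14


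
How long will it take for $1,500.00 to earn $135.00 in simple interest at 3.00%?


Rearrange the simple interest formula for t:
I = P × r × t  ⇒  t = I / (P × r)
t = $135.00 / ($1,500.00 × 0.03)
t = 3

t = I/(P×r) = 3 years


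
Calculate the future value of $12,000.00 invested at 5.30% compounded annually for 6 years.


Compound interest formula: A = P(1 + r/n)^(nt)
A = $12,000.00 × (1 + 0.053/1)^(1 × 6)
Growth factor: (1 + 0.053/1)^6 = 1.363233
A = $12,000.00 × 1.363233
A = $16,358.80

A = P(1 + r/n)^(nt) = $16,358.80


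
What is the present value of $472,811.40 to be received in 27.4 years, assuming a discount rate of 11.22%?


Present value formula: PV = FV / (1 + r)^t
PV = $472,811.40 / (1 + 0.1122)^27.4
PV = $472,811.40 / 18.425157
PV = $25,661.19

PV = FV / (1 + r)^t = $25,661.19


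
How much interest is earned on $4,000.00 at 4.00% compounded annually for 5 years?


Compound interest earned = final amount − principal.
A = P(1 + r/n)^(nt) = $4,000.00 × (1 + 0.04/1)^(1 × 5) = $4,866.61
Interest = A − P = $4,866.61 − $4,000.00 = $866.61

Interest = A - P = $866.61


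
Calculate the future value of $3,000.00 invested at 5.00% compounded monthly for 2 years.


Compound interest formula: A = P(1 + r/n)^(nt)
A = $3,000.00 × (1 + 0.05/12)^(12 × 2)
Growth factor: (1 + 0.05/12)^24 = 1.104941
A = $3,000.00 × 1.104941
A = $3,314.82

A = P(1 + r/n)^(nt) = $3,314.82


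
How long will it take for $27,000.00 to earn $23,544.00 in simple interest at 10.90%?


Rearrange the simple interest formula for t:
I = P × r × t  ⇒  t = I / (P × r)
t = $23,544.00 / ($27,000.00 × 0.109)
t = 8

t = I/(P×r) = 8 years


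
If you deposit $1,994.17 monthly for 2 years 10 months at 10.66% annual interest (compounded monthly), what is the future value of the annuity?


Future value of an ordinary annuity: FV = PMT × ((1 + r)^n − 1) / r
Monthly rate r = 0.1066/12 ≈ 0.00888333, n = 34
FV = $1,994.17 × ((1 + 0.1066/12)^34 − 1) / (0.1066/12)
FV = $1,994.17 × 39.490089
FV = $78,749.95

FV = PMT × ((1+r)^n - 1)/r = $78,749.95


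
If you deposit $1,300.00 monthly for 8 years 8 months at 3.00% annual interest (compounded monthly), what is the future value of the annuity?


Future value of an ordinary annuity: FV = PMT × ((1 + r)^n − 1) / r
Monthly rate r = 0.03/12 = 0.0025, n = 104
FV = $1,300.00 × ((1 + 0.03/12)^104 − 1) / (0.03/12)
FV = $1,300.00 × 118.603742
FV = $154,184.86

FV = PMT × ((1+r)^n - 1)/r = $154,184.86


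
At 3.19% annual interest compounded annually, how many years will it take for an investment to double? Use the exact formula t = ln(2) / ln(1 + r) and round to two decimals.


Doubling condition: (1 + r)^t = 2
Take ln of both sides: t × ln(1 + r) = ln(2)
t = ln(2) / ln(1 + r)
t = 0.693147 / 0.031402
t = 22.07

t = ln(2) / ln(1 + r) = 22.07 years


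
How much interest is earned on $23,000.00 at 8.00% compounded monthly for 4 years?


Compound interest earned = final amount − principal.
A = P(1 + r/n)^(nt) = $23,000.00 × (1 + 0.08/12)^(12 × 4) = $31,640.32
Interest = A − P = $31,640.32 − $23,000.00 = $8,640.32

Interest = A - P = $8,640.32


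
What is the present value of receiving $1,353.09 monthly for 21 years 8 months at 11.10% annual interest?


Present value of an ordinary annuity: PV = PMT × (1 − (1 + r)^(−n)) / r
Monthly rate r = 0.111/12 = 0.00925, n = 260
PV = $1,353.09 × (1 − (1 + 0.111/12)^(−260)) / (0.111/12)
PV = $1,353.09 × 98.241198
PV = $132,929.18

PV = PMT × (1-(1+r)^(-n))/r = $132,929.18


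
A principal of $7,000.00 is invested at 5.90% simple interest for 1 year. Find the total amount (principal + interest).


Total amount formula: A = P(1 + rt) = P + P·r·t
Interest: I = P × r × t = $7,000.00 × 0.059 × 1 = $413.00
A = P + I = $7,000.00 + $413.00 = $7,413.00

A = P + I = P(1 + rt) = $7,413.00


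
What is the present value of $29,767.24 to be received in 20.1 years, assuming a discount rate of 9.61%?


Present value formula: PV = FV / (1 + r)^t
PV = $29,767.24 / (1 + 0.0961)^20.1
PV = $29,767.24 / 6.323952
PV = $4,707.06

PV = FV / (1 + r)^t = $4,707.06


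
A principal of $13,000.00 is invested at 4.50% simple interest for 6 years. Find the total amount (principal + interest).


Total amount formula: A = P(1 + rt) = P + P·r·t
Interest: I = P × r × t = $13,000.00 × 0.045 × 6 = $3,510.00
A = P + I = $13,000.00 + $3,510.00 = $16,510.00

A = P + I = P(1 + rt) = $16,510.00


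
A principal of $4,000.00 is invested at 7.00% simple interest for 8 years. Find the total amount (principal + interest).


Total amount formula: A = P(1 + rt) = P + P·r·t
Interest: I = P × r × t = $4,000.00 × 0.07 × 8 = $2,240.00
A = P + I = $4,000.00 + $2,240.00 = $6,240.00

A = P + I = P(1 + rt) = $6,240.00


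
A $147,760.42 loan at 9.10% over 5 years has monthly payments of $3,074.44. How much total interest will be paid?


Total paid over the life of the loan = PMT × n.
Total paid = $3,074.44 × 60 = $184,466.40
Total interest = total paid − principal = $184,466.40 − $147,760.42 = $36,705.98

Total interest = (PMT × n) - PV = $36,705.98


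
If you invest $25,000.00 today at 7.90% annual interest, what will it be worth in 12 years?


Future value formula: FV = PV × (1 + r)^t
FV = $25,000.00 × (1 + 0.079)^12
FV = $25,000.00 × 2.4903325
FV = $62,258.31

FV = PV × (1 + r)^t = $62,258.31


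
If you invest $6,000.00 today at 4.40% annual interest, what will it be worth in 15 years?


Future value formula: FV = PV × (1 + r)^t
FV = $6,000.00 × (1 + 0.044)^15
FV = $6,000.00 × 1.907689
FV = $11,446.13

FV = PV × (1 + r)^t = $11,446.13


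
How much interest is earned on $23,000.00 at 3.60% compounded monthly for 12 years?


Compound interest earned = final amount − principal.
A = P(1 + r/n)^(nt) = $23,000.00 × (1 + 0.036/12)^(12 × 12) = $35,404.80
Interest = A − P = $35,404.80 − $23,000.00 = $12,404.80

Interest = A - P = $12,404.80


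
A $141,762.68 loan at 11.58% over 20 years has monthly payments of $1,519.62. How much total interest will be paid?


Total paid over the life of the loan = PMT × n.
Total paid = $1,519.62 × 240 = $364,708.80
Total interest = total paid − principal = $364,708.80 − $141,762.68 = $222,946.12

Total interest = (PMT × n) - PV = $222,946.12


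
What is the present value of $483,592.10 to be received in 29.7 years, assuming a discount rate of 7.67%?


Present value formula: PV = FV / (1 + r)^t
PV = $483,592.10 / (1 + 0.0767)^29.7
PV = $483,592.10 / 8.978690
PV = $53,859.98

PV = FV / (1 + r)^t = $53,859.98


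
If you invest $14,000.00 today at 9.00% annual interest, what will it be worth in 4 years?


Future value formula: FV = PV × (1 + r)^t
FV = $14,000.00 × (1 + 0.09)^4
FV = $14,000.00 × 1.4115816
FV = $19,762.14

FV = PV × (1 + r)^t = $19,762.14


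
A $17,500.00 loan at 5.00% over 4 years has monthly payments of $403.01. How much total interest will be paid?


Total paid over the life of the loan = PMT × n.
Total paid = $403.01 × 48 = $19,344.48
Total interest = total paid − principal = $19,344.48 − $17,500.00 = $1,844.48

Total interest = (PMT × n) - PV = $1,844.48


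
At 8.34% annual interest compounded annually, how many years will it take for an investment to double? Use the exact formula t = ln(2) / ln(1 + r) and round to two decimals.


Doubling condition: (1 + r)^t = 2
Take ln of both sides: t × ln(1 + r) = ln(2)
t = ln(2) / ln(1 + r)
t = 0.693147 / 0.080104
t = 8.65

t = ln(2) / ln(1 + r) = 8.65 years


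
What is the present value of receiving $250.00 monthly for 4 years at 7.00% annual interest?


Present value of an ordinary annuity: PV = PMT × (1 − (1 + r)^(−n)) / r
Monthly rate r = 0.07/12 ≈ 0.00583333, n = 48
PV = $250.00 × (1 − (1 + 0.07/12)^(−48)) / (0.07/12)
PV = $250.00 × 41.760201
PV = $10,440.05

PV = PMT × (1-(1+r)^(-n))/r = $10,440.05


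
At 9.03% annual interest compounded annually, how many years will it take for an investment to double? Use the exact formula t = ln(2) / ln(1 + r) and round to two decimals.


Doubling condition: (1 + r)^t = 2
Take ln of both sides: t × ln(1 + r) = ln(2)
t = ln(2) / ln(1 + r)
t = 0.693147 / 0.086453
t = 8.02

t = ln(2) / ln(1 + r) = 8.02 years


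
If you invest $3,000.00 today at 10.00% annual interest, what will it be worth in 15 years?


Future value formula: FV = PV × (1 + r)^t
FV = $3,000.00 × (1 + 0.1)^15
FV = $3,000.00 × 4.177248
FV = $12,531.74

FV = PV × (1 + r)^t = $12,531.74


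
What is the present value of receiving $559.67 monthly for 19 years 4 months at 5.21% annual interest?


Present value of an ordinary annuity: PV = PMT × (1 − (1 + r)^(−n)) / r
Monthly rate r = 0.0521/12 ≈ 0.00434167, n = 232
PV = $559.67 × (1 − (1 + 0.0521/12)^(−232)) / (0.0521/12)
PV = $559.67 × 146.023872
PV = $81,725.18

PV = PMT × (1-(1+r)^(-n))/r = $81,725.18


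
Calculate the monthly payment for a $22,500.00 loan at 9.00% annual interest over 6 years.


Loan payment formula: PMT = PV × r / (1 − (1 + r)^(−n))
Monthly rate r = 0.09/12 = 0.0075, n = 72 months
Denominator: 1 − (1 + 0.09/12)^(−72) = 0.416076
PMT = $22,500.00 × (0.09/12) / 0.416076
PMT = $405.57 per month

PMT = PV × r / (1-(1+r)^(-n)) = $405.57/month


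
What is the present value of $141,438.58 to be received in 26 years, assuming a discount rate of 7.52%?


Present value formula: PV = FV / (1 + r)^t
PV = $141,438.58 / (1 + 0.0752)^26
PV = $141,438.58 / 6.587500
PV = $21,470.75

PV = FV / (1 + r)^t = $21,470.75


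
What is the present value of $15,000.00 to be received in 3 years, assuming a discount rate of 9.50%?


Present value formula: PV = FV / (1 + r)^t
PV = $15,000.00 / (1 + 0.095)^3
PV = $15,000.00 / 1.312932
PV = $11,424.81

PV = FV / (1 + r)^t = $11,424.81


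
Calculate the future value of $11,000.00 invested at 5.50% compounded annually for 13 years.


Compound interest formula: A = P(1 + r/n)^(nt)
A = $11,000.00 × (1 + 0.055/1)^(1 × 13)
Growth factor: (1 + 0.055/1)^13 = 2.005774
A = $11,000.00 × 2.005774
A = $22,063.51

A = P(1 + r/n)^(nt) = $22,063.51


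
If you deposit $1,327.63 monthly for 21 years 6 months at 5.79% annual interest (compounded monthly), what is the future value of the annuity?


Future value of an ordinary annuity: FV = PMT × ((1 + r)^n − 1) / r
Monthly rate r = 0.0579/12 = 0.004825, n = 258
FV = $1,327.63 × ((1 + 0.0579/12)^258 − 1) / (0.0579/12)
FV = $1,327.63 × 510.266220
FV = $677,444.74

FV = PMT × ((1+r)^n - 1)/r = $677,444.74


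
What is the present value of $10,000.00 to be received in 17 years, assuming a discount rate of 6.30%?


Present value formula: PV = FV / (1 + r)^t
PV = $10,000.00 / (1 + 0.063)^17
PV = $10,000.00 / 2.825306
PV = $3,539.44

PV = FV / (1 + r)^t = $3,539.44


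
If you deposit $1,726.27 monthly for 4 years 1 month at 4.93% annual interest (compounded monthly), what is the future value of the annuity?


Future value of an ordinary annuity: FV = PMT × ((1 + r)^n − 1) / r
Monthly rate r = 0.0493/12 ≈ 0.00410833, n = 49
FV = $1,726.27 × ((1 + 0.0493/12)^49 − 1) / (0.0493/12)
FV = $1,726.27 × 54.157620
FV = $93,490.67

FV = PMT × ((1+r)^n - 1)/r = $93,490.67


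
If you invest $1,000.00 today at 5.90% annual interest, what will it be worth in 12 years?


Future value formula: FV = PV × (1 + r)^t
FV = $1,000.00 × (1 + 0.059)^12
FV = $1,000.00 × 1.9895347
FV = $1,989.53

FV = PV × (1 + r)^t = $1,989.53


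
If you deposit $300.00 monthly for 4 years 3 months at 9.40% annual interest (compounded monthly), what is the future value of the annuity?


Future value of an ordinary annuity: FV = PMT × ((1 + r)^n − 1) / r
Monthly rate r = 0.094/12 ≈ 0.00783333, n = 51
FV = $300.00 × ((1 + 0.094/12)^51 − 1) / (0.094/12)
FV = $300.00 × 62.394866
FV = $18,718.46

FV = PMT × ((1+r)^n - 1)/r = $18,718.46


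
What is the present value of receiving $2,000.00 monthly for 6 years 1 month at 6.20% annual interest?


Present value of an ordinary annuity: PV = PMT × (1 − (1 + r)^(−n)) / r
Monthly rate r = 0.062/12 ≈ 0.00516667, n = 73
PV = $2,000.00 × (1 − (1 + 0.062/12)^(−73)) / (0.062/12)
PV = $2,000.00 × 60.683612
PV = $121,367.22

PV = PMT × (1-(1+r)^(-n))/r = $121,367.22


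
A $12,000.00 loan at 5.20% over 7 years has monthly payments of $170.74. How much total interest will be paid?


Total paid over the life of the loan = PMT × n.
Total paid = $170.74 × 84 = $14,342.16
Total interest = total paid − principal = $14,342.16 − $12,000.00 = $2,342.16

Total interest = (PMT × n) - PV = $2,342.16


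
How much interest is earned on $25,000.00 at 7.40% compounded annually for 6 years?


Compound interest earned = final amount − principal.
A = P(1 + r/n)^(nt) = $25,000.00 × (1 + 0.074/1)^(1 × 6) = $38,367.69
Interest = A − P = $38,367.69 − $25,000.00 = $13,367.69

Interest = A - P = $13,367.69


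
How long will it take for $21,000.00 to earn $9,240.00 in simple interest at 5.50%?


Rearrange the simple interest formula for t:
I = P × r × t  ⇒  t = I / (P × r)
t = $9,240.00 / ($21,000.00 × 0.055)
t = 8

t = I/(P×r) = 8 years


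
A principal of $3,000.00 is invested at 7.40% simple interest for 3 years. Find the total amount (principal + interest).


Total amount formula: A = P(1 + rt) = P + P·r·t
Interest: I = P × r × t = $3,000.00 × 0.074 × 3 = $666.00
A = P + I = $3,000.00 + $666.00 = $3,666.00

A = P + I = P(1 + rt) = $3,666.00


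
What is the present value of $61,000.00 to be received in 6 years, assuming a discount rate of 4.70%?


Present value formula: PV = FV / (1 + r)^t
PV = $61,000.00 / (1 + 0.047)^6
PV = $61,000.00 / 1.317286
PV = $46,307.33

PV = FV / (1 + r)^t = $46,307.33


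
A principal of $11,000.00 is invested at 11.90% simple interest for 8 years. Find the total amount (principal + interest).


Total amount formula: A = P(1 + rt) = P + P·r·t
Interest: I = P × r × t = $11,000.00 × 0.119 × 8 = $10,472.00
A = P + I = $11,000.00 + $10,472.00 = $21,472.00

A = P + I = P(1 + rt) = $21,472.00


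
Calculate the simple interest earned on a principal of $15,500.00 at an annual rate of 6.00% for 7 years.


Simple interest formula: I = P × r × t
I = $15,500.00 × 0.06 × 7
I = $6,510.00

I = P × r × t = $6,510.00


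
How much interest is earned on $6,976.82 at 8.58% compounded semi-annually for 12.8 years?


Compound interest earned = final amount − principal.
A = P(1 + r/n)^(nt) = $6,976.82 × (1 + 0.0858/2)^(2 × 12.8) = $20,448.89
Interest = A − P = $20,448.89 − $6,976.82 = $13,472.07

Interest = A - P = $13,472.07


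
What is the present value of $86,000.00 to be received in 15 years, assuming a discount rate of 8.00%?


Present value formula: PV = FV / (1 + r)^t
PV = $86,000.00 / (1 + 0.08)^15
PV = $86,000.00 / 3.172169
PV = $27,110.79

PV = FV / (1 + r)^t = $27,110.79


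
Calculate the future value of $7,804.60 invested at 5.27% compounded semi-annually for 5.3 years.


Compound interest formula: A = P(1 + r/n)^(nt)
A = $7,804.60 × (1 + 0.0527/2)^(2 × 5.3)
Growth factor: (1 + 0.0527/2)^10.6 = 1.317444
A = $7,804.60 × 1.317444
A = $10,282.12

A = P(1 + r/n)^(nt) = $10,282.12


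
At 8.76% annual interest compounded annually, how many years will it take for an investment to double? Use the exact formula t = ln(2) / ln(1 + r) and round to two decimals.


Doubling condition: (1 + r)^t = 2
Take ln of both sides: t × ln(1 + r) = ln(2)
t = ln(2) / ln(1 + r)
t = 0.693147 / 0.083973
t = 8.25

t = ln(2) / ln(1 + r) = 8.25 years


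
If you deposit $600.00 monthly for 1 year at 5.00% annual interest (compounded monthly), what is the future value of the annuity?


Future value of an ordinary annuity: FV = PMT × ((1 + r)^n − 1) / r
Monthly rate r = 0.05/12 ≈ 0.00416667, n = 12
FV = $600.00 × ((1 + 0.05/12)^12 − 1) / (0.05/12)
FV = $600.00 × 12.278855
FV = $7,367.31

FV = PMT × ((1+r)^n - 1)/r = $7,367.31


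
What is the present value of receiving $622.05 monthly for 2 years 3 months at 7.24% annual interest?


Present value of an ordinary annuity: PV = PMT × (1 − (1 + r)^(−n)) / r
Monthly rate r = 0.0724/12 ≈ 0.00603333, n = 27
PV = $622.05 × (1 − (1 + 0.0724/12)^(−27)) / (0.0724/12)
PV = $622.05 × 24.846609
PV = $15,455.83

PV = PMT × (1-(1+r)^(-n))/r = $15,455.83


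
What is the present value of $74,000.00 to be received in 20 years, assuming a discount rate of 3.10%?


Present value formula: PV = FV / (1 + r)^t
PV = $74,000.00 / (1 + 0.031)^20
PV = $74,000.00 / 1.8415067
PV = $40,184.49

PV = FV / (1 + r)^t = $40,184.49


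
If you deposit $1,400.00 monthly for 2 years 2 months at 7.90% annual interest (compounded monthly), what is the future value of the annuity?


Future value of an ordinary annuity: FV = PMT × ((1 + r)^n − 1) / r
Monthly rate r = 0.079/12 ≈ 0.00658333, n = 26
FV = $1,400.00 × ((1 + 0.079/12)^26 − 1) / (0.079/12)
FV = $1,400.00 × 28.256660
FV = $39,559.32

FV = PMT × ((1+r)^n - 1)/r = $39,559.32


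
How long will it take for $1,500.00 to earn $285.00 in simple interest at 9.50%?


Rearrange the simple interest formula for t:
I = P × r × t  ⇒  t = I / (P × r)
t = $285.00 / ($1,500.00 × 0.095)
t = 2

t = I/(P×r) = 2 years


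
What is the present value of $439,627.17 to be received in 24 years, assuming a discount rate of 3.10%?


Present value formula: PV = FV / (1 + r)^t
PV = $439,627.17 / (1 + 0.031)^24
PV = $439,627.17 / 2.0806928
PV = $211,288.84

PV = FV / (1 + r)^t = $211,288.84


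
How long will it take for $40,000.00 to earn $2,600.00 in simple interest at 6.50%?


Rearrange the simple interest formula for t:
I = P × r × t  ⇒  t = I / (P × r)
t = $2,600.00 / ($40,000.00 × 0.065)
t = 1

t = I/(P×r) = 1 year


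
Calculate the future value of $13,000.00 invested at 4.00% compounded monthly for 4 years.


Compound interest formula: A = P(1 + r/n)^(nt)
A = $13,000.00 × (1 + 0.04/12)^(12 × 4)
Growth factor: (1 + 0.04/12)^48 = 1.1731987
A = $13,000.00 × 1.1731987
A = $15,251.58

A = P(1 + r/n)^(nt) = $15,251.58


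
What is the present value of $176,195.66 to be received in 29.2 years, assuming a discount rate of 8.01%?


Present value formula: PV = FV / (1 + r)^t
PV = $176,195.66 / (1 + 0.0801)^29.2
PV = $176,195.66 / 9.487413
PV = $18,571.52

PV = FV / (1 + r)^t = $18,571.52


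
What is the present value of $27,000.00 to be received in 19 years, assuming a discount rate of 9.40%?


Present value formula: PV = FV / (1 + r)^t
PV = $27,000.00 / (1 + 0.094)^19
PV = $27,000.00 / 5.512253
PV = $4,898.18

PV = FV / (1 + r)^t = $4,898.18


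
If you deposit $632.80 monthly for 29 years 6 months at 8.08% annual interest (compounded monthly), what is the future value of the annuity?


Future value of an ordinary annuity: FV = PMT × ((1 + r)^n − 1) / r
Monthly rate r = 0.0808/12 ≈ 0.00673333, n = 354
FV = $632.80 × ((1 + 0.0808/12)^354 − 1) / (0.0808/12)
FV = $632.80 × 1449.146235
FV = $917,019.74

FV = PMT × ((1+r)^n - 1)/r = $917,019.74


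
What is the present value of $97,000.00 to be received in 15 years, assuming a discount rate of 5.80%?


Present value formula: PV = FV / (1 + r)^t
PV = $97,000.00 / (1 + 0.058)^15
PV = $97,000.00 / 2.3296196
PV = $41,637.70

PV = FV / (1 + r)^t = $41,637.70


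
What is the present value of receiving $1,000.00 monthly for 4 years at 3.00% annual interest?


Present value of an ordinary annuity: PV = PMT × (1 − (1 + r)^(−n)) / r
Monthly rate r = 0.03/12 = 0.0025, n = 48
PV = $1,000.00 × (1 − (1 + 0.03/12)^(−48)) / (0.03/12)
PV = $1,000.00 × 45.1786946
PV = $45,178.69

PV = PMT × (1-(1+r)^(-n))/r = $45,178.69


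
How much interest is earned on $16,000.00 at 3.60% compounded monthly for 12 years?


Compound interest earned = final amount − principal.
A = P(1 + r/n)^(nt) = $16,000.00 × (1 + 0.036/12)^(12 × 12) = $24,629.43
Interest = A − P = $24,629.43 − $16,000.00 = $8,629.43

Interest = A - P = $8,629.43


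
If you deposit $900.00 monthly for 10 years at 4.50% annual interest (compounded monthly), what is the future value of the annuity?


Future value of an ordinary annuity: FV = PMT × ((1 + r)^n − 1) / r
Monthly rate r = 0.045/12 = 0.00375, n = 120
FV = $900.00 × ((1 + 0.045/12)^120 − 1) / (0.045/12)
FV = $900.00 × 151.198074
FV = $136,078.27

FV = PMT × ((1+r)^n - 1)/r = $136,078.27


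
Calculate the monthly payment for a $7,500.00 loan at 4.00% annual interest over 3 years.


Loan payment formula: PMT = PV × r / (1 − (1 + r)^(−n))
Monthly rate r = 0.04/12 ≈ 0.00333333, n = 36 months
Denominator: 1 − (1 + 0.04/12)^(−36) = 0.112903
PMT = $7,500.00 × (0.04/12) / 0.112903
PMT = $221.43 per month

PMT = PV × r / (1-(1+r)^(-n)) = $221.43/month


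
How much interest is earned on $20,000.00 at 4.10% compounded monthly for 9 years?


Compound interest earned = final amount − principal.
A = P(1 + r/n)^(nt) = $20,000.00 × (1 + 0.041/12)^(12 × 9) = $28,907.57
Interest = A − P = $28,907.57 − $20,000.00 = $8,907.57

Interest = A - P = $8,907.57


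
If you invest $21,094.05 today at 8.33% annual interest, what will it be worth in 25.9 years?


Future value formula: FV = PV × (1 + r)^t
FV = $21,094.05 × (1 + 0.0833)^25.9
FV = $21,094.05 × 7.943144
FV = $167,553.08

FV = PV × (1 + r)^t = $167,553.08


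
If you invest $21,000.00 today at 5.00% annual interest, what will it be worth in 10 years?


Future value formula: FV = PV × (1 + r)^t
FV = $21,000.00 × (1 + 0.05)^10
FV = $21,000.00 × 1.6288946
FV = $34,206.79

FV = PV × (1 + r)^t = $34,206.79


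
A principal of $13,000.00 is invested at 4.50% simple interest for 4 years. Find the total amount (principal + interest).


Total amount formula: A = P(1 + rt) = P + P·r·t
Interest: I = P × r × t = $13,000.00 × 0.045 × 4 = $2,340.00
A = P + I = $13,000.00 + $2,340.00 = $15,340.00

A = P + I = P(1 + rt) = $15,340.00


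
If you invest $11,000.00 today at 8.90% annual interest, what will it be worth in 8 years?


Future value formula: FV = PV × (1 + r)^t
FV = $11,000.00 × (1 + 0.089)^8
FV = $11,000.00 × 1.9779852
FV = $21,757.84

FV = PV × (1 + r)^t = $21,757.84


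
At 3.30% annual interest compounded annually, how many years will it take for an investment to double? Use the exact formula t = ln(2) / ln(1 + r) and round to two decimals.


Doubling condition: (1 + r)^t = 2
Take ln of both sides: t × ln(1 + r) = ln(2)
t = ln(2) / ln(1 + r)
t = 0.693147 / 0.032467
t = 21.35

t = ln(2) / ln(1 + r) = 21.35 years


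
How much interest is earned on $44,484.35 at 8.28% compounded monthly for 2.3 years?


Compound interest earned = final amount − principal.
A = P(1 + r/n)^(nt) = $44,484.35 × (1 + 0.0828/12)^(12 × 2.3) = $53,781.17
Interest = A − P = $53,781.17 − $44,484.35 = $9,296.82

Interest = A - P = $9,296.82


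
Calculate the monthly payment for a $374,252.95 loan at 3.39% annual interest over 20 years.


Loan payment formula: PMT = PV × r / (1 − (1 + r)^(−n))
Monthly rate r = 0.0339/12 = 0.002825, n = 240 months
Denominator: 1 − (1 + 0.0339/12)^(−240) = 0.491883
PMT = $374,252.95 × (0.0339/12) / 0.491883
PMT = $2,149.42 per month

PMT = PV × r / (1-(1+r)^(-n)) = $2,149.42/month


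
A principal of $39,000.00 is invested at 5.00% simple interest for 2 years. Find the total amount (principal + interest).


Total amount formula: A = P(1 + rt) = P + P·r·t
Interest: I = P × r × t = $39,000.00 × 0.05 × 2 = $3,900.00
A = P + I = $39,000.00 + $3,900.00 = $42,900.00

A = P + I = P(1 + rt) = $42,900.00


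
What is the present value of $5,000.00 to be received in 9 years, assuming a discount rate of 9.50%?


Present value formula: PV = FV / (1 + r)^t
PV = $5,000.00 / (1 + 0.095)^9
PV = $5,000.00 / 2.263222
PV = $2,209.24

PV = FV / (1 + r)^t = $2,209.24
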